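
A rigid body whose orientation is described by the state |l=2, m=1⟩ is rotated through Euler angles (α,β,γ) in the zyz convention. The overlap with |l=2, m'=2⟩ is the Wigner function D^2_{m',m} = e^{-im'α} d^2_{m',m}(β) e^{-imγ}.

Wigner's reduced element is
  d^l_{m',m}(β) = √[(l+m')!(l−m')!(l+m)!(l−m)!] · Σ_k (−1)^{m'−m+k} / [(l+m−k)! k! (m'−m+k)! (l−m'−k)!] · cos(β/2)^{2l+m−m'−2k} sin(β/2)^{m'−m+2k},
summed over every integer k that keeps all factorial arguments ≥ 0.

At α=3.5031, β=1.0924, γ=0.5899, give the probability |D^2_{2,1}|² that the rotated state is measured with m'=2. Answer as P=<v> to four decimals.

D^2_{2,1}(3.5031,1.0924,0.5899) = e^{-i·2·3.5031}·d^2_{2,1}(1.0924)·e^{-i·1·0.5899}. Compute d first:
Half-angle: c=0.854505, s=0.519444. N=√(24·1·6·1)=12.000000
The bounds max(0,m−m')=0 and min(l+m,l−m')=0 give 1 term
  k=0: (−1)^1·12.0000/(6)·0.8545^3·0.5194^1 = -0.648204
d^2_{2,1}(1.0924) = -0.648204
|D^2_{2,1}|² = |d^2_{2,1}(β)|² = (-0.648204)² = 0.420169 (the z-rotation phases have unit modulus)

P=0.4202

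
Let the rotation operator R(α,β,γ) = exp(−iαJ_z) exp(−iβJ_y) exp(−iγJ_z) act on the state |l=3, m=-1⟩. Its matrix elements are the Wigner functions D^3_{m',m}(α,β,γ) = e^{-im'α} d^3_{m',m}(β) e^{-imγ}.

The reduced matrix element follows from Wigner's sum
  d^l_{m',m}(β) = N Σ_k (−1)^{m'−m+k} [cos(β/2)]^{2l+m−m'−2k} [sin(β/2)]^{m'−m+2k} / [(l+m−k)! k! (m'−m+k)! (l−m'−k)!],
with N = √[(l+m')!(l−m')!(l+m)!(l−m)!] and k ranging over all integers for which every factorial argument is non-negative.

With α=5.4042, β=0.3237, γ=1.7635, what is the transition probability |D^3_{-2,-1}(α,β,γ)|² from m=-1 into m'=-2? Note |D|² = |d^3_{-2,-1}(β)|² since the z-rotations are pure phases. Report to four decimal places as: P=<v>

P=0.2040

D^3_{-2,-1}(5.4042,0.3237,1.7635) = e^{-i·-2·5.4042}·d^3_{-2,-1}(0.3237)·e^{-i·-1·1.7635}. Compute d first:
c=cos(0.3237/2)=0.986931, s=sin(0.3237/2)=0.161144; N=√[1·120·2·24]=75.894664
k: max(0,(-1)−(-2))=1 … min(3+(-1),3−(-2))=2
  k=1: (−1)^0·75.8947/(24)·0.9869^5·0.1611^1 = +0.477143
  k=2: (−1)^1·75.8947/(12)·0.9869^3·0.1611^3 = -0.025441
d^3_{-2,-1}(0.3237) = +0.477143 -0.025441 = +0.451702
|D^3_{-2,-1}|² = |d^3_{-2,-1}(β)|² = (+0.451702)² = 0.204035 (the z-rotation phases have unit modulus)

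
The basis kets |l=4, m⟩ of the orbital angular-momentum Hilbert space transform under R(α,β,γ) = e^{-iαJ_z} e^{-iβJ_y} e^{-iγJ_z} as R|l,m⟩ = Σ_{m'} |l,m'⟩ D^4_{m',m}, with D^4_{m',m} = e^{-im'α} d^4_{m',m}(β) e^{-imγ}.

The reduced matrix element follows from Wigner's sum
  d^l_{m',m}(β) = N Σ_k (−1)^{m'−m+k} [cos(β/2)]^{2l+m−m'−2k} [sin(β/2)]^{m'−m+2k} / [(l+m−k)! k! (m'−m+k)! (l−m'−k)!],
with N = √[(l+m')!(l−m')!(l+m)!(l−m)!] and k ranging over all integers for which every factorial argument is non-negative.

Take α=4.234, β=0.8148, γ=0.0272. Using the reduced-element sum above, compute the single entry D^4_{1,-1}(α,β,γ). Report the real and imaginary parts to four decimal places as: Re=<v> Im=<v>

D^4_{1,-1}(4.234,0.8148,0.0272) = e^{-i·1·4.234}·d^4_{1,-1}(0.8148)·e^{-i·-1·0.0272}. Compute d first:
c=cos(0.8148/2)=0.918154, s=sin(0.8148/2)=0.396223; N=√[120·6·6·120]=720.000000
k: max(0,(-1)−(1))=0 … min(4+(-1),4−(1))=3
  k=0: (−1)^2·720.0000/(72)·0.9182^6·0.3962^2 = +0.940533
  k=1: (−1)^3·720.0000/(24)·0.9182^4·0.3962^4 = -0.525466
  k=2: (−1)^4·720.0000/(48)·0.9182^2·0.3962^6 = +0.048929
  k=3: (−1)^5·720.0000/(720)·0.9182^0·0.3962^8 = -0.000607
d^4_{1,-1}(0.8148) = +0.940533 -0.525466 +0.048929 -0.000607 = +0.463388
Phases: e^{-i·(1)·4.234}=-0.460350+0.887738i, e^{-i·(-1)·0.0272}=+0.999630+0.027197i ⇒ D=-0.224429+0.405413i

Re=-0.2244 Im=0.4054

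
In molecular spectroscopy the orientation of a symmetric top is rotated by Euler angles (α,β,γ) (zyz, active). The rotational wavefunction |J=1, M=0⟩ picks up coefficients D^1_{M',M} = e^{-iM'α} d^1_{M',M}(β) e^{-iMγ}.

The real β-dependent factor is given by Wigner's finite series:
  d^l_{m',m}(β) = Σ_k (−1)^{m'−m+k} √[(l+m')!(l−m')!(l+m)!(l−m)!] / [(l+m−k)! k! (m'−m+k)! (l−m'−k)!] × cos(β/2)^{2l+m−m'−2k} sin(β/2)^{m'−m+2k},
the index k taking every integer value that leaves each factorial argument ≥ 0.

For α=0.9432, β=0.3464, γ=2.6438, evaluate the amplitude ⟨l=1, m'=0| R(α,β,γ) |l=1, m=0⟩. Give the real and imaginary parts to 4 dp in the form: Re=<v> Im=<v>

Re=0.9406 Im=0.0000

First d^1_{0,0}(β=0.3464), then the phase factors e^{-i(0)α} and e^{-i(0)γ}:
Half-angle: c=0.985038, s=0.172335. N=√(1·1·1·1)=1.000000
The bounds max(0,m−m')=0 and min(l+m,l−m')=1 give 2 terms
  k=0: (−1)^0·1.0000/(1)·0.9850^2·0.1723^0 = +0.970301
  k=1: (−1)^1·1.0000/(1)·0.9850^0·0.1723^2 = -0.029699
d^1_{0,0}(0.3464) = +0.970301 -0.029699 = +0.940601
Attach z-rotation phases: D = e^{-i(0)(0.9432)}·(+0.940601)·e^{-i(0)(2.6438)} = +0.940601+0.000000i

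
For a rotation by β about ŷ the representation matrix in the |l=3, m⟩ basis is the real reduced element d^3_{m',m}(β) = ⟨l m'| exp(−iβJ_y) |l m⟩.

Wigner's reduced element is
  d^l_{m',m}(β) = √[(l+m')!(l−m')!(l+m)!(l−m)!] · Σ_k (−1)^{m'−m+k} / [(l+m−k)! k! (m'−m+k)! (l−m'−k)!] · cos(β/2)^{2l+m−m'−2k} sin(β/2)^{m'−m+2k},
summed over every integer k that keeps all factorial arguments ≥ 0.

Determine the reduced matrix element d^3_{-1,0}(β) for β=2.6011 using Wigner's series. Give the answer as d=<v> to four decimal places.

d^3_{-1,0}(β=2.6011) via Wigner's sum:
Half-angle: c=0.266969, s=0.963705. N=√(2·24·6·6)=41.569219
k∈{1,2,3} keeps every argument non-negative
  k=1: (−1)^0·41.5692/(12)·0.2670^5·0.9637^1 = +0.004527
  k=2: (−1)^1·41.5692/(4)·0.2670^3·0.9637^3 = -0.176981
  k=3: (−1)^2·41.5692/(12)·0.2670^1·0.9637^5 = +0.768727
d^3_{-1,0}(2.6011) = +0.004527 -0.176981 +0.768727 = +0.596273

d=0.5963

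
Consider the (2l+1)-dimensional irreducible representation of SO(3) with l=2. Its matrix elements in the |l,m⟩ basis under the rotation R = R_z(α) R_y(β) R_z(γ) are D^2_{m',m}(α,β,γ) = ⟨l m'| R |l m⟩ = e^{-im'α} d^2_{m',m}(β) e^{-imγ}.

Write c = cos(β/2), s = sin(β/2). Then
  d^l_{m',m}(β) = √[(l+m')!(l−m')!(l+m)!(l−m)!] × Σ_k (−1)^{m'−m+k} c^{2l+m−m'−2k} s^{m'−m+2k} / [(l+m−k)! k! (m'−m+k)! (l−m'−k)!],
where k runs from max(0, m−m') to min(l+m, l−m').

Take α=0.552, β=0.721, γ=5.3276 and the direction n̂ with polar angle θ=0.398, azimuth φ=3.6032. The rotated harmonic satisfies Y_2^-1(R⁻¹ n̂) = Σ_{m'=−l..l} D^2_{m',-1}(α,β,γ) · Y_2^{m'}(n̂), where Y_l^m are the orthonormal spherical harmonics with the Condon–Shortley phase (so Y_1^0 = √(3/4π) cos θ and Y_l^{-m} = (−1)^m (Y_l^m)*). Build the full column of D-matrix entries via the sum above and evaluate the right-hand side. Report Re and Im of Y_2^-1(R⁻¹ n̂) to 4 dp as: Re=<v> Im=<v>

Need the full column D^2_{m',-1} for m'=−2..2 at α=0.552, β=0.721, γ=5.3276.
cos(β/2)=0.935721, sin(β/2)=0.352742
d^2_{-2,-1}: single k=1 term ⇒ +0.577997;  D = +0.571643+0.085469i
d^2_{-1,-1}: k∈[0..1] ⇒ +0.766628 -0.326835 = +0.439793;  D = +0.404460-0.172715i
d^2_{0,-1}: k∈[0..1] ⇒ -0.707899 +0.100599 = -0.607300;  D = -0.350492+0.495953i
d^2_{1,-1}: k∈[0..1] ⇒ +0.326835 -0.015482 = +0.311353;  D = +0.019668-0.310731i
d^2_{2,-1}: single k=0 term ⇒ -0.082139;  D = +0.038569+0.072520i
Y_2^{m'}(θ=0.398,φ=3.6032) and Σ D·Y over m':
  (+0.5716+0.0855i)·(+0.0350-0.0463i)  (+0.4045-0.1727i)·(-0.2471+0.1229i)  (-0.3505+0.4960i)·(+0.4887+0.0000i)  (+0.0197-0.3107i)·(+0.2471+0.1229i)  (+0.0386+0.0725i)·(+0.0350+0.0463i)
Y_2^-1(R⁻¹ n̂) = -0.184971+0.241243i

Re=-0.1850 Im=0.2412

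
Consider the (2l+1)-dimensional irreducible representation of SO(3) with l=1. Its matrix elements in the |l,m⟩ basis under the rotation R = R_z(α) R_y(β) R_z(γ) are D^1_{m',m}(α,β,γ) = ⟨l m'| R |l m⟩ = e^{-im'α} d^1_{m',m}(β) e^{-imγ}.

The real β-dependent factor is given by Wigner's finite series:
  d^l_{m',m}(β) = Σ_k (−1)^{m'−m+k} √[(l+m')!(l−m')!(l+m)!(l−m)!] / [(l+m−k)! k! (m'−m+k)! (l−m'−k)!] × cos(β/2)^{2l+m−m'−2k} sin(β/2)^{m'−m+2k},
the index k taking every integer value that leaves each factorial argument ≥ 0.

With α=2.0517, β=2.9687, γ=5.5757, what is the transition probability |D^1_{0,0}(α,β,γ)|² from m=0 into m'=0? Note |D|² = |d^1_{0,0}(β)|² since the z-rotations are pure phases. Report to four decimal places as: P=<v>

P=0.9704

First d^1_{0,0}(β=2.9687), then the phase factors e^{-i(0)α} and e^{-i(0)γ}:
With c≡cos(β/2)=0.086339 and s≡sin(β/2)=0.996266, N=[1·1·1·1]^{1/2}=1.000000
k: max(0,(0)−(0))=0 … min(1+(0),1−(0))=1
  k=0: (−1)^0·1.0000/(1)·0.0863^2·0.9963^0 = +0.007454
  k=1: (−1)^1·1.0000/(1)·0.0863^0·0.9963^2 = -0.992546
d^1_{0,0}(2.9687) = +0.007454 -0.992546 = -0.985091
|D^1_{0,0}|² = |d^1_{0,0}(β)|² = (-0.985091)² = 0.970405 (the z-rotation phases have unit modulus)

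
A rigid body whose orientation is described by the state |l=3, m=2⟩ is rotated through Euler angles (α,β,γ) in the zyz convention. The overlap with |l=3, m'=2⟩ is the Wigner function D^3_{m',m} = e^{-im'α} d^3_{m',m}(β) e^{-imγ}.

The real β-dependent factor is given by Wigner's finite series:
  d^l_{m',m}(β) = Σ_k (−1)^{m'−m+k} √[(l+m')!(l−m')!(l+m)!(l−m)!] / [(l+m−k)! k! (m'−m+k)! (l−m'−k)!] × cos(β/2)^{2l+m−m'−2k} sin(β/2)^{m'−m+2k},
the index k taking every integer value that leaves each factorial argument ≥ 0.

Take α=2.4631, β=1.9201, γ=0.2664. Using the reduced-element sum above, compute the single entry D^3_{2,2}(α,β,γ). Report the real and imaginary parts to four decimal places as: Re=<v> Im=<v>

Re=-0.2223 Im=-0.2403

First d^3_{2,2}(β=1.9201), then the phase factors e^{-i(2)α} and e^{-i(2)γ}:
c=cos(1.9201/2)=0.573479, s=sin(1.9201/2)=0.819220; N=√[120·1·120·1]=120.000000
Admissible k: 0..1 (factorial args all ≥0)
  k=0: (−1)^0·120.0000/(120)·0.5735^6·0.8192^0 = +0.035572
  k=1: (−1)^1·120.0000/(24)·0.5735^4·0.8192^2 = -0.362946
d^3_{2,2}(1.9201) = +0.035572 -0.362946 = -0.327374
D = (+0.212186+0.977229i)·(-0.327374)·(+0.861388-0.507947i) = -0.222338-0.240291i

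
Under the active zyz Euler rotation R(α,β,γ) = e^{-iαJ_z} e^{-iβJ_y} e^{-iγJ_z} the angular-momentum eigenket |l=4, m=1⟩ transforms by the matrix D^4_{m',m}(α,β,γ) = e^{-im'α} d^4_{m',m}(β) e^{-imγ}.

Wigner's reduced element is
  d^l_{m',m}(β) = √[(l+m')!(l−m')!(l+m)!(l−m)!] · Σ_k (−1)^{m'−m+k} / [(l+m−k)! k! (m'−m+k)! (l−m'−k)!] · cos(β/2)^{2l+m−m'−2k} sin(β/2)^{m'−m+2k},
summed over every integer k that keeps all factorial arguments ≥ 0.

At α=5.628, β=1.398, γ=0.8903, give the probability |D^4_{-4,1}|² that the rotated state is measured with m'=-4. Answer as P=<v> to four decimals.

P=0.1371

First d^4_{-4,1}(β=1.398), then the phase factors e^{-i(-4)α} and e^{-i(1)γ}:
Half-angle: c=0.765486, s=0.643453. N=√(1·40320·120·6)=5387.986637
k: max(0,(1)−(-4))=5 … min(4+(1),4−(-4))=5
  k=5: (−1)^0·5387.9866/(720)·0.7655^3·0.6435^5 = +0.370244
d^4_{-4,1}(1.398) = +0.370244
|D^4_{-4,1}|² = |d^4_{-4,1}(β)|² = (+0.370244)² = 0.137081 (the z-rotation phases have unit modulus)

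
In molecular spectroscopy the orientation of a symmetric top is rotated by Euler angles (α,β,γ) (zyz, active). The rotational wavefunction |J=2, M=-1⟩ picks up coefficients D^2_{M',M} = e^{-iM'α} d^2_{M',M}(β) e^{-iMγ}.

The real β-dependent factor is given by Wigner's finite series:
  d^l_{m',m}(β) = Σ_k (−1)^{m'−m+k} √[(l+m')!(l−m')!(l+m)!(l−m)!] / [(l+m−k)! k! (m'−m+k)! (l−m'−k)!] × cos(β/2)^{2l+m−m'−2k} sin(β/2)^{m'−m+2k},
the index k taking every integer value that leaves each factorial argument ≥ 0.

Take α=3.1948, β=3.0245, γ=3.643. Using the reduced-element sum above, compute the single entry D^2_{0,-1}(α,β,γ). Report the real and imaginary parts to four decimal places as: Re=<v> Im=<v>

D^2_{0,-1}(3.1948,3.0245,3.643) = e^{-i·0·3.1948}·d^2_{0,-1}(3.0245)·e^{-i·-1·3.643}. Compute d first:
Half-angle: c=0.058513, s=0.998287. N=√(2·2·1·6)=4.898979
k: max(0,(-1)−(0))=0 … min(2+(-1),2−(0))=1
  k=0: (−1)^1·4.8990/(2)·0.0585^3·0.9983^1 = -0.000490
  k=1: (−1)^2·4.8990/(2)·0.0585^1·0.9983^3 = +0.142591
d^2_{0,-1}(3.0245) = -0.000490 +0.142591 = +0.142101
D = (+1.000000+0.000000i)·(+0.142101)·(-0.876907-0.480660i) = -0.124610-0.068302i

Re=-0.1246 Im=-0.0683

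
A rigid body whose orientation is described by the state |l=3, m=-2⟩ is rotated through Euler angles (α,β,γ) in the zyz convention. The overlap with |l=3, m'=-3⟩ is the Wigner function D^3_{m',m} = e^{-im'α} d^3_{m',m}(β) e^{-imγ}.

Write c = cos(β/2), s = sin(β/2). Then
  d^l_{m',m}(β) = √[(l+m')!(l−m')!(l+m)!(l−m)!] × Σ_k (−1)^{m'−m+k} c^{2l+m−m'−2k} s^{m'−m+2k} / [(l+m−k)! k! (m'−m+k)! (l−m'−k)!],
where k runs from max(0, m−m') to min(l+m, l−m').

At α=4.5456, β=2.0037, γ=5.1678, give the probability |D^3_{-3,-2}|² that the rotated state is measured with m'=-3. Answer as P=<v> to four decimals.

D^3_{-3,-2}(4.5456,2.0037,5.1678) = e^{-i·-3·4.5456}·d^3_{-3,-2}(2.0037)·e^{-i·-2·5.1678}. Compute d first:
With c≡cos(β/2)=0.538745 and s≡sin(β/2)=0.842469, N=[1·720·1·120]^{1/2}=293.938769
Admissible k: 1..1 (factorial args all ≥0)
  k=1: (−1)^0·293.9388/(120)·0.5387^5·0.8425^1 = +0.093658
d^3_{-3,-2}(2.0037) = +0.093658
|D^3_{-3,-2}|² = |d^3_{-3,-2}(β)|² = (+0.093658)² = 0.008772 (the z-rotation phases have unit modulus)

P=0.0088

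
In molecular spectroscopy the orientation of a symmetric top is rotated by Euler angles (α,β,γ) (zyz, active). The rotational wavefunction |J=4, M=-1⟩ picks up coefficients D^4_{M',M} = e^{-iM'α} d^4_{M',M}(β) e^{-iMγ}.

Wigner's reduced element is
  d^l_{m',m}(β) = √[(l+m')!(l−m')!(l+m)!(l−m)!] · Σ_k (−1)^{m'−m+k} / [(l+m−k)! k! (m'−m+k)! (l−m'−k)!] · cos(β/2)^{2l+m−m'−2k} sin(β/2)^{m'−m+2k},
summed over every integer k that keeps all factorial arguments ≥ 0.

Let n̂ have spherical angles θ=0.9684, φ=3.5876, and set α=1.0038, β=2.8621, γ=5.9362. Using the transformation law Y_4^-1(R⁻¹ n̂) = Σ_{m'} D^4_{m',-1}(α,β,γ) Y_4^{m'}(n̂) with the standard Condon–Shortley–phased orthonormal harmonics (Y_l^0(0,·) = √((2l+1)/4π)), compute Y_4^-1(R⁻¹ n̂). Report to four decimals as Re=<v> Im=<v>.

Need the full column D^4_{m',-1} for m'=−4..4 at α=1.0038, β=2.8621, γ=5.9362.
cos(β/2)=0.139292, sin(β/2)=0.990251
d^4_{-4,-1}: single k=3 term ⇒ +0.000381;  D = -0.000329-0.000192i
d^4_{-3,-1}: k∈[2..3] ⇒ +0.000057 -0.004789 = -0.004732;  D = +0.004203-0.002173i
d^4_{-2,-1}: k∈[1..3] ⇒ +0.000004 -0.001080 +0.036393 = +0.035317;  D = -0.003168+0.035175i
d^4_{-1,-1}: k∈[0..3] ⇒ +0.000000 -0.000107 +0.010859 -0.182947 = -0.172195;  D = -0.136368-0.105142i
d^4_{0,-1}: k∈[0..3] ⇒ -0.000005 +0.001366 -0.069051 +0.581646 = +0.513957;  D = +0.483326-0.174778i
d^4_{1,-1}: k∈[0..3] ⇒ +0.000072 -0.010859 +0.274420 -0.924621 = -0.660988;  D = -0.144254+0.645055i
d^4_{2,-1}: k∈[0..2] ⇒ -0.000720 +0.054590 -0.551798 = -0.497929;  D = +0.351522+0.352655i
d^4_{3,-1}: k∈[0..1] ⇒ +0.004789 -0.145209 = -0.140421;  D = +0.137134-0.030204i
d^4_{4,-1}: single k=0 term ⇒ -0.019257;  D = +0.006607-0.018089i
Y_4^{m'}(θ=0.9684,φ=3.5876) and Σ D·Y over m':
  (-0.0003-0.0002i)·(-0.0432-0.1994i)  (+0.0042-0.0022i)·(-0.0915+0.3861i)  (-0.0032+0.0352i)·(+0.1779-0.2205i)  (-0.1364-0.1051i)·(+0.1500-0.0717i)  (+0.4833-0.1748i)·(-0.3199+0.0000i)  (-0.1443+0.6451i)·(-0.1500-0.0717i)  (+0.3515+0.3527i)·(+0.1779+0.2205i)  (+0.1371-0.0302i)·(+0.0915+0.3861i)  (+0.0066-0.0181i)·(-0.0432+0.1994i)
Y_4^-1(R⁻¹ n̂) = -0.094796+0.164896i

Re=-0.0948 Im=0.1649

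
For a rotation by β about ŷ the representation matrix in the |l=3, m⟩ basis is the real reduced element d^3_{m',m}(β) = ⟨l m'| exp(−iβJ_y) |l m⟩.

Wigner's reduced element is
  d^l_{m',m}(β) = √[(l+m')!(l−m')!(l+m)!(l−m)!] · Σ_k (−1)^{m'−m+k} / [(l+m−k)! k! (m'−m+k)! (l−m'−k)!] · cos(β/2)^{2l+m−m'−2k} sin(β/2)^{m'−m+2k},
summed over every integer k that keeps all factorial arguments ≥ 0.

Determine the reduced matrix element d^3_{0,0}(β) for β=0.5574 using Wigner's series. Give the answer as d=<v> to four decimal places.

d^3_{0,0}(β=0.5574) via Wigner's sum:
Half-angle: c=0.961414, s=0.275106. N=√(6·6·6·6)=36.000000
k∈{0,1,2,3} keeps every argument non-negative
  k=0: (−1)^0·36.0000/(36)·0.9614^6·0.2751^0 = +0.789700
  k=1: (−1)^1·36.0000/(4)·0.9614^4·0.2751^2 = -0.581948
  k=2: (−1)^2·36.0000/(4)·0.9614^2·0.2751^4 = +0.047650
  k=3: (−1)^3·36.0000/(36)·0.9614^0·0.2751^6 = -0.000434
d^3_{0,0}(0.5574) = +0.789700 -0.581948 +0.047650 -0.000434 = +0.254969

d=0.2550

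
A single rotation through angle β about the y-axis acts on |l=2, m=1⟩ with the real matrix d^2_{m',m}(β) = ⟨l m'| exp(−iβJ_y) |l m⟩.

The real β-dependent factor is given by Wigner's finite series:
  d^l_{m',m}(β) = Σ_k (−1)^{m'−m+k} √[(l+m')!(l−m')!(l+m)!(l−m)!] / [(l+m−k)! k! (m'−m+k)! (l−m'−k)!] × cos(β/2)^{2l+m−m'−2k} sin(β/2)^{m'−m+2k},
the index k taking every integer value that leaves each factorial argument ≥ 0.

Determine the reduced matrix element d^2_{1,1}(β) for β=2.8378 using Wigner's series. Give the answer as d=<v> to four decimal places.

d^2_{1,1}(β=2.8378) via Wigner's sum:
With c≡cos(β/2)=0.151313 and s≡sin(β/2)=0.988486, N=[6·1·6·1]^{1/2}=6.000000
k∈{0,1} keeps every argument non-negative
  k=0: (−1)^0·6.0000/(6)·0.1513^4·0.9885^0 = +0.000524
  k=1: (−1)^1·6.0000/(2)·0.1513^2·0.9885^2 = -0.067114
d^2_{1,1}(2.8378) = +0.000524 -0.067114 = -0.066590

d=-0.0666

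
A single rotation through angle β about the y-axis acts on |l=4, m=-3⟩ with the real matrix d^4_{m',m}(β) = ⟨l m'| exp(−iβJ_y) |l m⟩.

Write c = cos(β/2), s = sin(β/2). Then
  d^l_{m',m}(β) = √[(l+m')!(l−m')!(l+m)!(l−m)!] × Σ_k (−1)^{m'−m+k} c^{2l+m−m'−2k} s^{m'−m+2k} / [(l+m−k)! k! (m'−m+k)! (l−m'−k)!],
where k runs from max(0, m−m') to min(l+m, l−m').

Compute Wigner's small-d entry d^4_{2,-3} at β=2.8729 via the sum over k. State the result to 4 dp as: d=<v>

d^4_{2,-3}(β=2.8729) via Wigner's sum:
Half-angle: c=0.133943, s=0.990989. N=√(720·2·1·5040)=2693.993318
The bounds max(0,m−m')=0 and min(l+m,l−m')=1 give 2 terms
  k=0: (−1)^5·2693.9933/(240)·0.1339^3·0.9910^5 = -0.025780
  k=1: (−1)^6·2693.9933/(720)·0.1339^1·0.9910^7 = +0.470397
d^4_{2,-3}(2.8729) = -0.025780 +0.470397 = +0.444617

d=0.4446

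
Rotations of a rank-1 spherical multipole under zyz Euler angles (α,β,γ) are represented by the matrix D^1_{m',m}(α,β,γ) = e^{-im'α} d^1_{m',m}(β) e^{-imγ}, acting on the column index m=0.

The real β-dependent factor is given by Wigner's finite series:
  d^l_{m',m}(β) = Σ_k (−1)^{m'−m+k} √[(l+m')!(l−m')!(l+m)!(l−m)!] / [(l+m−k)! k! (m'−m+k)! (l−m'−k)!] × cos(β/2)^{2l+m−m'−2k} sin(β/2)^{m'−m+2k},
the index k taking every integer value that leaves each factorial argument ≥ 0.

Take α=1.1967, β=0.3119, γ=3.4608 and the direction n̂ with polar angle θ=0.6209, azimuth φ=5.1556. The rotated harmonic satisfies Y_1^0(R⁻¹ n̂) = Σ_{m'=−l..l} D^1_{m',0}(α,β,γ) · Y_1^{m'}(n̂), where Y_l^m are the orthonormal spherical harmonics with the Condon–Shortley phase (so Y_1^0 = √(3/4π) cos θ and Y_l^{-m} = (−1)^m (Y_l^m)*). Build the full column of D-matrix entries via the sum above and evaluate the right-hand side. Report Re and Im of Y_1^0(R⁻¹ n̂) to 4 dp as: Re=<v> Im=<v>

Need the full column D^1_{m',0} for m'=−1..1 at α=1.1967, β=0.3119, γ=3.4608.
cos(β/2)=0.987864, sin(β/2)=0.155319
d^1_{-1,0}: single k=1 term ⇒ +0.216988;  D = +0.079294+0.201981i
d^1_{0,0}: k∈[0..1] ⇒ +0.975876 -0.024124 = +0.951752;  D = +0.951752+0.000000i
d^1_{1,0}: single k=0 term ⇒ -0.216988;  D = -0.079294+0.201981i
Y_1^{m'}(θ=0.6209,φ=5.1556) and Σ D·Y over m':
  (+0.0793+0.2020i)·(+0.0862+0.1816i)  (+0.9518+0.0000i)·(+0.3974+0.0000i)  (-0.0793+0.2020i)·(-0.0862+0.1816i)
Y_1^0(R⁻¹ n̂) = +0.318553+0.000000i

Re=0.3186 Im=0.0000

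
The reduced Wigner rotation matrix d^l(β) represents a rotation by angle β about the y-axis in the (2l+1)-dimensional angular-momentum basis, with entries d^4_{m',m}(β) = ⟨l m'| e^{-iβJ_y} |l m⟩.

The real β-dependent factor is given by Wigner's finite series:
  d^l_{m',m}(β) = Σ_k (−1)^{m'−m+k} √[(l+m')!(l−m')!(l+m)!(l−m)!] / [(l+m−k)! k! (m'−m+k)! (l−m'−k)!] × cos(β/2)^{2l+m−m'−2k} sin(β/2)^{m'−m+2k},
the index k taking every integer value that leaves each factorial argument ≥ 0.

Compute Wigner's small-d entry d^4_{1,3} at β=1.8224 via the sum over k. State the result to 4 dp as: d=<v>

d^4_{1,3}(β=1.8224) via Wigner's sum:
With c≡cos(β/2)=0.612798 and s≡sin(β/2)=0.790240, N=[120·6·5040·1]^{1/2}=1904.940944
k: max(0,(3)−(1))=2 … min(4+(3),4−(1))=3
  k=2: (−1)^0·1904.9409/(240)·0.6128^6·0.7902^2 = +0.262477
  k=3: (−1)^1·1904.9409/(144)·0.6128^4·0.7902^4 = -0.727484
d^4_{1,3}(1.8224) = +0.262477 -0.727484 = -0.465007

d=-0.4650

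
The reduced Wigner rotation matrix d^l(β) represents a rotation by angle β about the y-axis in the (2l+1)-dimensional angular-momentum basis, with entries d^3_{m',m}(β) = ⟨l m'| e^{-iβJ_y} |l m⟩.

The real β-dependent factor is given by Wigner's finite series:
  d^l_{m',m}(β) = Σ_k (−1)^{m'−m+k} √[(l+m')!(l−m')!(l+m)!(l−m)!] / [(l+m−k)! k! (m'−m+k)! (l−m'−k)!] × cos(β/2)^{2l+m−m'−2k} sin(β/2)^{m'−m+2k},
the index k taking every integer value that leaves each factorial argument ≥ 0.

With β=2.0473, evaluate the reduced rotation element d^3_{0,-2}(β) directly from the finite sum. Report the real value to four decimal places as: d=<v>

d^3_{0,-2}(β=2.0473) via Wigner's sum:
With c≡cos(β/2)=0.520252 and s≡sin(β/2)=0.854013, N=[6·6·1·120]^{1/2}=65.726707
Admissible k: 0..1 (factorial args all ≥0)
  k=0: (−1)^2·65.7267/(12)·0.5203^4·0.8540^2 = +0.292648
  k=1: (−1)^3·65.7267/(12)·0.5203^2·0.8540^4 = -0.788580
d^3_{0,-2}(2.0473) = +0.292648 -0.788580 = -0.495932

d=-0.4959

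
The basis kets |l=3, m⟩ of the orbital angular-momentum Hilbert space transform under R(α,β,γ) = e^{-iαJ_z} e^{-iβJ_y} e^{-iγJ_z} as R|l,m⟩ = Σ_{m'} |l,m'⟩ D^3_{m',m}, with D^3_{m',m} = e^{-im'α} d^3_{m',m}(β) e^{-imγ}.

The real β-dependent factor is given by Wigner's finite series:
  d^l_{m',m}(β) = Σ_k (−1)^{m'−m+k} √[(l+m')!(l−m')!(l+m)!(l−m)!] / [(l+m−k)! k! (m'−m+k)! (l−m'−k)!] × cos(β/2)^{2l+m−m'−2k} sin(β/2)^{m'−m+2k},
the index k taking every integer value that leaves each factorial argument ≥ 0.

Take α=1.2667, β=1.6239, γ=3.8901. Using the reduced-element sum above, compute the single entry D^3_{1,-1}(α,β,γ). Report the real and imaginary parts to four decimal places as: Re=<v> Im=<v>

Re=0.1702 Im=-0.0971

Split into d^3_{1,-1}(β=1.6239) × two z-phases.
Half-angle: c=0.688085, s=0.725630. N=√(24·2·2·24)=48.000000
k∈{0,1,2} keeps every argument non-negative
  k=0: (−1)^2·48.0000/(8)·0.6881^4·0.7256^2 = +0.708190
  k=1: (−1)^3·48.0000/(6)·0.6881^2·0.7256^4 = -1.050112
  k=2: (−1)^4·48.0000/(48)·0.6881^0·0.7256^6 = +0.145980
d^3_{1,-1}(1.6239) = +0.708190 -1.050112 +0.145980 = -0.195942
Attach z-rotation phases: D = e^{-i(1)(1.2667)}·(-0.195942)·e^{-i(-1)(3.8901)} = +0.170218-0.097052i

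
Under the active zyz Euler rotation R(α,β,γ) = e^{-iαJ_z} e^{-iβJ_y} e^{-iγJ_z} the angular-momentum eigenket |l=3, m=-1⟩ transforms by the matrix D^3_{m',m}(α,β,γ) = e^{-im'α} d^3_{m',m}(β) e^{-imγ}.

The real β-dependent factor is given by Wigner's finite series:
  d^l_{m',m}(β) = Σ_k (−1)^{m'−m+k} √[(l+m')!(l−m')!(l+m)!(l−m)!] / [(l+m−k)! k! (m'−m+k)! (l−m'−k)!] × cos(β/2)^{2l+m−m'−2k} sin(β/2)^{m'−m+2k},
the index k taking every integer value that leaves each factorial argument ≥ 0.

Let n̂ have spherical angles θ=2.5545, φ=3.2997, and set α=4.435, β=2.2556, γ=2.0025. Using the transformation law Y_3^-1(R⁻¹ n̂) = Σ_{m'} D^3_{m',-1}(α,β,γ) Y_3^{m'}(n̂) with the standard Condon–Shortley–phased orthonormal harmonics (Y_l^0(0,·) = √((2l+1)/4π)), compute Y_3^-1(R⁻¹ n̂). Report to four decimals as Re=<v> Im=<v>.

Re=-0.3227 Im=0.1172

Need the full column D^3_{m',-1} for m'=−3..3 at α=4.435, β=2.2556, γ=2.0025.
cos(β/2)=0.428648, sin(β/2)=0.903471
d^3_{-3,-1}: single k=2 term ⇒ +0.106728;  D = -0.098284+0.041607i
d^3_{-2,-1}: k∈[1..2] ⇒ +0.041345 -0.367347 = -0.326003;  D = +0.040021+0.323537i
d^3_{-1,-1}: k∈[0..2] ⇒ +0.006203 -0.220457 +0.734533 = +0.520279;  D = +0.514097+0.079968i
d^3_{0,-1}: k∈[0..2] ⇒ -0.045291 +0.603613 -0.893848 = -0.335526;  D = +0.140390-0.304743i
d^3_{1,-1}: k∈[0..2] ⇒ +0.165343 -0.979377 +0.543859 = -0.270176;  D = +0.205051+0.175924i
d^3_{2,-1}: k∈[0..1] ⇒ -0.367347 +0.815968 = +0.448621;  D = +0.374190-0.247472i
d^3_{3,-1}: single k=0 term ⇒ +0.474139;  D = +0.143251+0.451981i
Y_3^{m'}(θ=2.5545,φ=3.2997) and Σ D·Y over m':
  (-0.0983+0.0416i)·(-0.0631+0.0324i)  (+0.0400+0.3235i)·(-0.2481+0.0812i)  (+0.5141+0.0800i)·(-0.4359+0.0695i)  (+0.1404-0.3047i)·(-0.1447+0.0000i)  (+0.2051+0.1759i)·(+0.4359+0.0695i)  (+0.3742-0.2475i)·(-0.2481-0.0812i)  (+0.1433+0.4520i)·(+0.0631+0.0324i)
Y_3^-1(R⁻¹ n̂) = -0.322712+0.117247i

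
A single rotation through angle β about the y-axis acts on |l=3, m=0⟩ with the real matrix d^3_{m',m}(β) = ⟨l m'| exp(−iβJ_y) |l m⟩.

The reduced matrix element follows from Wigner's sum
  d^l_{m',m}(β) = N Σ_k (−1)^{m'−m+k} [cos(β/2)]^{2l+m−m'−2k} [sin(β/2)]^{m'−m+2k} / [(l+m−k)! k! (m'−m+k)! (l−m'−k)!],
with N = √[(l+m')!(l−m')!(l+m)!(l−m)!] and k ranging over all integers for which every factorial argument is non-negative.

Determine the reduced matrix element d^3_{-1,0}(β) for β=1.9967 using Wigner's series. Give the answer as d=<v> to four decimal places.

d^3_{-1,0}(β=1.9967) via Wigner's sum:
Half-angle: c=0.541690, s=0.840578. N=√(2·24·6·6)=41.569219
The bounds max(0,m−m')=1 and min(l+m,l−m')=3 give 3 terms
  k=1: (−1)^0·41.5692/(12)·0.5417^5·0.8406^1 = +0.135807
  k=2: (−1)^1·41.5692/(4)·0.5417^3·0.8406^3 = -0.981068
  k=3: (−1)^2·41.5692/(12)·0.5417^1·0.8406^5 = +0.787467
d^3_{-1,0}(1.9967) = +0.135807 -0.981068 +0.787467 = -0.057793

d=-0.0578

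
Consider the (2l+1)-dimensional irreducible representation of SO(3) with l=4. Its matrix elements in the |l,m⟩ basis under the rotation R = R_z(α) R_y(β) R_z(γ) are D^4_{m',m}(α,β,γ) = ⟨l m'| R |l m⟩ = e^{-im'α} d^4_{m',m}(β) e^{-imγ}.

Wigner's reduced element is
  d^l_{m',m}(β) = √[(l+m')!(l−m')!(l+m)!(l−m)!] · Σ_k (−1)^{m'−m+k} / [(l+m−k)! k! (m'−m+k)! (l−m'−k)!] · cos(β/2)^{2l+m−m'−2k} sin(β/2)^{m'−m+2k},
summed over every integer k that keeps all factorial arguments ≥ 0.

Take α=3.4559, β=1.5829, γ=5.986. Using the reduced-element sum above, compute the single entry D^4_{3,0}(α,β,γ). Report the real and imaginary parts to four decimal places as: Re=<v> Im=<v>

First d^4_{3,0}(β=1.5829), then the phase factors e^{-i(3)α} and e^{-i(0)γ}:
c=cos(1.5829/2)=0.702815, s=sin(1.5829/2)=0.711373; N=√[5040·1·24·24]=1703.830978
Admissible k: 0..1 (factorial args all ≥0)
  k=0: (−1)^3·1703.8310/(144)·0.7028^5·0.7114^3 = -0.730399
  k=1: (−1)^4·1703.8310/(144)·0.7028^3·0.7114^5 = +0.748296
d^4_{3,0}(1.5829) = -0.730399 +0.748296 = +0.017897
Attach z-rotation phases: D = e^{-i(3)(3.4559)}·(+0.017897)·e^{-i(0)(5.986)} = -0.010513+0.014484i

Re=-0.0105 Im=0.0145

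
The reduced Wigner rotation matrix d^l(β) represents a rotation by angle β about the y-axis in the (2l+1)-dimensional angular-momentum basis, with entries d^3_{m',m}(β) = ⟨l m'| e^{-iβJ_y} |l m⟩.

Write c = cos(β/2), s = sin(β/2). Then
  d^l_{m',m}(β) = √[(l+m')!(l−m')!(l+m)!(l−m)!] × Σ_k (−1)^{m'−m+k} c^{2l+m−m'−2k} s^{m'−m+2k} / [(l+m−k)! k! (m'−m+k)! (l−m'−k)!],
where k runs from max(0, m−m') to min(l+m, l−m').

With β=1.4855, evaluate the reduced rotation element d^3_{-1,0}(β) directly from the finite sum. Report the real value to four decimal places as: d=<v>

d=-0.4158

d^3_{-1,0}(β=1.4855) via Wigner's sum:
c=cos(1.4855/2)=0.736611, s=sin(1.4855/2)=0.676316; N=√[2·24·6·6]=41.569219
The bounds max(0,m−m')=1 and min(l+m,l−m')=3 give 3 terms
  k=1: (−1)^0·41.5692/(12)·0.7366^5·0.6763^1 = +0.508081
  k=2: (−1)^1·41.5692/(4)·0.7366^3·0.6763^3 = -1.284921
  k=3: (−1)^2·41.5692/(12)·0.7366^1·0.6763^5 = +0.361059
d^3_{-1,0}(1.4855) = +0.508081 -1.284921 +0.361059 = -0.415782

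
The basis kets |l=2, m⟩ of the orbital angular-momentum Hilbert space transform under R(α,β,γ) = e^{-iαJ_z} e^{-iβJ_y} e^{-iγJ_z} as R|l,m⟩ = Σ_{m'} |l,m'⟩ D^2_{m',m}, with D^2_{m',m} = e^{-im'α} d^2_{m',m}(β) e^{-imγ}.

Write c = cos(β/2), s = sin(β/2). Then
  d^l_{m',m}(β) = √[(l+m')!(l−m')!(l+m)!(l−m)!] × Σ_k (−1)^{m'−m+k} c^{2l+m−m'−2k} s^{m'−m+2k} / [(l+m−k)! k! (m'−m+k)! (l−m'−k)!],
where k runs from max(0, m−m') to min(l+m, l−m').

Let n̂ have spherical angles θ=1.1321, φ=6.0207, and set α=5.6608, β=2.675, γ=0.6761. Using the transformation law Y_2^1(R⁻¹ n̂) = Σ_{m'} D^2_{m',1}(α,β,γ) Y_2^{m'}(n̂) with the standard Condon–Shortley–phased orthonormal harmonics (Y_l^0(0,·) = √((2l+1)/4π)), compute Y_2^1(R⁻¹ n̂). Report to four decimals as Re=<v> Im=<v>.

Need the full column D^2_{m',1} for m'=−2..2 at α=5.6608, β=2.675, γ=0.6761.
cos(β/2)=0.231186, sin(β/2)=0.972910
d^2_{-2,1}: single k=3 term ⇒ +0.425803;  D = -0.146037-0.399977i
d^2_{-1,1}: k∈[2..3] ⇒ +0.151771 -0.895963 = -0.744192;  D = -0.200156+0.716770i
d^2_{0,1}: k∈[1..2] ⇒ +0.029446 -0.521500 = -0.492054;  D = -0.383811+0.307905i
d^2_{1,1}: k∈[0..1] ⇒ +0.002857 -0.151771 = -0.148914;  D = -0.148700+0.007995i
d^2_{2,1}: single k=0 term ⇒ -0.024043;  D = -0.020259-0.012947i
Y_2^{m'}(θ=1.1321,φ=6.0207) and Σ D·Y over m':
  (-0.1460-0.4000i)·(+0.2740+0.1587i)  (-0.2002+0.7168i)·(+0.2869+0.0771i)  (-0.3838+0.3079i)·(-0.1447+0.0000i)  (-0.1487+0.0080i)·(-0.2869+0.0771i)  (-0.0203-0.0129i)·(+0.2740-0.1587i)
Y_2^1(R⁻¹ n̂) = +0.000751-0.001171i

Re=0.0008 Im=-0.0012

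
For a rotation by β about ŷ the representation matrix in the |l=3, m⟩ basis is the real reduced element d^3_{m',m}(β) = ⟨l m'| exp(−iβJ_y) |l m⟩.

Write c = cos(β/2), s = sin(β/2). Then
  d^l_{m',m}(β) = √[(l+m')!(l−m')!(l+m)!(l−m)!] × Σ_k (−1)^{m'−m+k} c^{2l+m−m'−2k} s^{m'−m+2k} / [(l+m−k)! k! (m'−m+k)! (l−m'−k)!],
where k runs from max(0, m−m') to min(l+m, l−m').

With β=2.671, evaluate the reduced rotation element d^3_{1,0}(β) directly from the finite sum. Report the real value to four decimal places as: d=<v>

d^3_{1,0}(β=2.671) via Wigner's sum:
Half-angle: c=0.233131, s=0.972445. N=√(24·2·6·6)=41.569219
k∈{0,1,2} keeps every argument non-negative
  k=0: (−1)^1·41.5692/(12)·0.2331^5·0.9724^1 = -0.002320
  k=1: (−1)^2·41.5692/(4)·0.2331^3·0.9724^3 = +0.121090
  k=2: (−1)^3·41.5692/(12)·0.2331^1·0.9724^5 = -0.702291
d^3_{1,0}(2.671) = -0.002320 +0.121090 -0.702291 = -0.583520

d=-0.5835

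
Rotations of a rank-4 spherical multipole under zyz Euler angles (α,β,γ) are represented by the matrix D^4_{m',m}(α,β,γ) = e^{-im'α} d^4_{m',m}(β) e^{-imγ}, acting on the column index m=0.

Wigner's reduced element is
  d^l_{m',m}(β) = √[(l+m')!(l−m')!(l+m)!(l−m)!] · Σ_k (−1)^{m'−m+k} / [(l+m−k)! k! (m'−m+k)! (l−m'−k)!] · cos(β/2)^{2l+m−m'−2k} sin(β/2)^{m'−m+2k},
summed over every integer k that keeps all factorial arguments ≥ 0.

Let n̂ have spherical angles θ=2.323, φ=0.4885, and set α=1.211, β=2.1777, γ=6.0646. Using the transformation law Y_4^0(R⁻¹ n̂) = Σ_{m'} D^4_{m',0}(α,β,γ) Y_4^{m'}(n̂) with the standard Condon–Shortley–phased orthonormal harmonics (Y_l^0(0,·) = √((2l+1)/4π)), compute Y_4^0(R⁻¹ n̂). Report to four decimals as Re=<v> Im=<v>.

Need the full column D^4_{m',0} for m'=−4..4 at α=1.211, β=2.1777, γ=6.0646.
cos(β/2)=0.463505, sin(β/2)=0.886094
d^4_{-4,0}: single k=4 term ⇒ +0.238060;  D = +0.031241-0.236001i
d^4_{-3,0}: k∈[3..4] ⇒ +0.176106 -0.643616 = -0.467509;  D = +0.412189+0.220602i
d^4_{-2,0}: k∈[2..4] ⇒ +0.073859 -0.719824 +0.986529 = +0.340564;  D = -0.256129+0.224458i
d^4_{-1,0}: k∈[1..4] ⇒ +0.018213 -0.399371 +1.459583 -0.889056 = +0.189368;  D = +0.066673+0.177242i
d^4_{0,0}: k∈[0..4] ⇒ +0.002130 -0.124568 +1.024328 -1.663828 +0.380050 = -0.381887;  D = -0.381887+0.000000i
d^4_{1,0}: k∈[0..3] ⇒ -0.018213 +0.399371 -1.459583 +0.889056 = -0.189368;  D = -0.066673+0.177242i
d^4_{2,0}: k∈[0..2] ⇒ +0.073859 -0.719824 +0.986529 = +0.340564;  D = -0.256129-0.224458i
d^4_{3,0}: k∈[0..1] ⇒ -0.176106 +0.643616 = +0.467509;  D = -0.412189+0.220602i
d^4_{4,0}: single k=0 term ⇒ +0.238060;  D = +0.031241+0.236001i
Y_4^{m'}(θ=2.323,φ=0.4885) and Σ D·Y over m':
  (+0.0312-0.2360i)·(-0.0470-0.1167i)  (+0.4122+0.2206i)·(-0.0350+0.3311i)  (-0.2561+0.2245i)·(+0.2263-0.3352i)  (+0.0667+0.1772i)·(-0.0558+0.0297i)  (-0.3819+0.0000i)·(-0.3573+0.0000i)  (-0.0667+0.1772i)·(+0.0558+0.0297i)  (-0.2561-0.2245i)·(+0.2263+0.3352i)  (-0.4122+0.2206i)·(+0.0350+0.3311i)  (+0.0312+0.2360i)·(-0.0470+0.1167i)
Y_4^0(R⁻¹ n̂) = -0.079893-0.000000i

Re=-0.0799 Im=0.0000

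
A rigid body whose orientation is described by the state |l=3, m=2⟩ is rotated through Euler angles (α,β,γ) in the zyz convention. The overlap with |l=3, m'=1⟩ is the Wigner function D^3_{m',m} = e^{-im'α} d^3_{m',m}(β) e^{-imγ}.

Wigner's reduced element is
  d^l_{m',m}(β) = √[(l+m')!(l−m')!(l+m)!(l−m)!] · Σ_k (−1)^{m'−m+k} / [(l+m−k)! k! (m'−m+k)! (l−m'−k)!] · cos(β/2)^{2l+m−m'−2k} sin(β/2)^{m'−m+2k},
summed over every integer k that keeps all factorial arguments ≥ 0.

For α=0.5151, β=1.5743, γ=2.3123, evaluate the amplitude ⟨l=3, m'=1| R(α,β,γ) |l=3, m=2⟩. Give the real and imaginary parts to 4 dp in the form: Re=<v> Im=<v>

Re=-0.1650 Im=-0.3622

First d^3_{1,2}(β=1.5743), then the phase factors e^{-i(1)α} and e^{-i(2)γ}:
Half-angle: c=0.705867, s=0.708344. N=√(24·2·120·1)=75.894664
The bounds max(0,m−m')=1 and min(l+m,l−m')=2 give 2 terms
  k=1: (−1)^0·75.8947/(24)·0.7059^5·0.7083^1 = +0.392517
  k=2: (−1)^1·75.8947/(12)·0.7059^3·0.7083^3 = -0.790555
d^3_{1,2}(1.5743) = +0.392517 -0.790555 = -0.398038
Attach z-rotation phases: D = e^{-i(1)(0.5151)}·(-0.398038)·e^{-i(2)(2.3123)} = -0.164957-0.362247i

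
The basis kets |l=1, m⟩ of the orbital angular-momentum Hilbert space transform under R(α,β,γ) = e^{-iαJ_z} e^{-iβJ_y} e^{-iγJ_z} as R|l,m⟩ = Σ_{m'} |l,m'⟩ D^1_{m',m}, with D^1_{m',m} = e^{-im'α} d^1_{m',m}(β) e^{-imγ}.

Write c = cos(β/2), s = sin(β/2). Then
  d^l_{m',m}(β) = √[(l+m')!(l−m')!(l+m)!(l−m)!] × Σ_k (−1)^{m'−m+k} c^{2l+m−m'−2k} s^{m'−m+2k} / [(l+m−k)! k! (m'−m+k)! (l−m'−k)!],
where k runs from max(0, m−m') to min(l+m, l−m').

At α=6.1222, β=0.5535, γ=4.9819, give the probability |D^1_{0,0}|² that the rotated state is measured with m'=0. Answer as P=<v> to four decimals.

D^1_{0,0}(6.1222,0.5535,4.9819) = e^{-i·0·6.1222}·d^1_{0,0}(0.5535)·e^{-i·0·4.9819}. Compute d first:
With c≡cos(β/2)=0.961949 and s≡sin(β/2)=0.273231, N=[1·1·1·1]^{1/2}=1.000000
k∈{0,1} keeps every argument non-negative
  k=0: (−1)^0·1.0000/(1)·0.9619^2·0.2732^0 = +0.925345
  k=1: (−1)^1·1.0000/(1)·0.9619^0·0.2732^2 = -0.074655
d^1_{0,0}(0.5535) = +0.925345 -0.074655 = +0.850690
|D^1_{0,0}|² = |d^1_{0,0}(β)|² = (+0.850690)² = 0.723673 (the z-rotation phases have unit modulus)

P=0.7237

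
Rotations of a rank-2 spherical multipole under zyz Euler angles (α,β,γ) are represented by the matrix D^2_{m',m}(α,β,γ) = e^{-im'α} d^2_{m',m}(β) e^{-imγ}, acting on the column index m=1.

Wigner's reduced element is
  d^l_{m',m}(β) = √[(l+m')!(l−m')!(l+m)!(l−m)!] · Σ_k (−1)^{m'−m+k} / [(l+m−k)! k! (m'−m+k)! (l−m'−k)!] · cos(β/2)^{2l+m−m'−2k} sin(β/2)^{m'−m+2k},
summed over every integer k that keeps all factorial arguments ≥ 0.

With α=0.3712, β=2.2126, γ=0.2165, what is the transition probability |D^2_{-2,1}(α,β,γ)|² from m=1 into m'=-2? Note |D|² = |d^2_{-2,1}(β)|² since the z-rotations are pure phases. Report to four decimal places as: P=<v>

P=0.4099

Split into d^2_{-2,1}(β=2.2126) × two z-phases.
Half-angle: c=0.447973, s=0.894047. N=√(1·24·6·1)=12.000000
k∈{3} keeps every argument non-negative
  k=3: (−1)^0·12.0000/(6)·0.4480^1·0.8940^3 = +0.640270
d^2_{-2,1}(2.2126) = +0.640270
|D^2_{-2,1}|² = |d^2_{-2,1}(β)|² = (+0.640270)² = 0.409945 (the z-rotation phases have unit modulus)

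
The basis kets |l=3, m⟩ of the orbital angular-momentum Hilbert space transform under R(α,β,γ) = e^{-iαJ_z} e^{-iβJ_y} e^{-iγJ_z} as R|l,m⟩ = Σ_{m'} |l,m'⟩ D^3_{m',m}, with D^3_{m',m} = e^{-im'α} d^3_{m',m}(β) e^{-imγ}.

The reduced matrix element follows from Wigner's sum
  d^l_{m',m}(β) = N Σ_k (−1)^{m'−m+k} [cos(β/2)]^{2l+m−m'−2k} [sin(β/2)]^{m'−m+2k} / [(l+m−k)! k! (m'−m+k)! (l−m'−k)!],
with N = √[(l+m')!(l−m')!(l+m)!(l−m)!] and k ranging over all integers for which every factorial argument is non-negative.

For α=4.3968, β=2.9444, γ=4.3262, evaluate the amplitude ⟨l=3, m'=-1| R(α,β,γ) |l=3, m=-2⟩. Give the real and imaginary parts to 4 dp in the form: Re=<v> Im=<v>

Split into d^3_{-1,-2}(β=2.9444) × two z-phases.
With c≡cos(β/2)=0.098437 and s≡sin(β/2)=0.995143, N=[2·24·1·120]^{1/2}=75.894664
Admissible k: 0..1 (factorial args all ≥0)
  k=0: (−1)^1·75.8947/(24)·0.0984^5·0.9951^1 = -0.000029
  k=1: (−1)^2·75.8947/(12)·0.0984^3·0.9951^3 = +0.005945
d^3_{-1,-2}(2.9444) = -0.000029 +0.005945 = +0.005916
Phases: e^{-i·(-1)·4.3968}=-0.310376-0.950614i, e^{-i·(-2)·4.3262}=-0.716253+0.697840i ⇒ D=+0.005240+0.002747i

Re=0.0052 Im=0.0027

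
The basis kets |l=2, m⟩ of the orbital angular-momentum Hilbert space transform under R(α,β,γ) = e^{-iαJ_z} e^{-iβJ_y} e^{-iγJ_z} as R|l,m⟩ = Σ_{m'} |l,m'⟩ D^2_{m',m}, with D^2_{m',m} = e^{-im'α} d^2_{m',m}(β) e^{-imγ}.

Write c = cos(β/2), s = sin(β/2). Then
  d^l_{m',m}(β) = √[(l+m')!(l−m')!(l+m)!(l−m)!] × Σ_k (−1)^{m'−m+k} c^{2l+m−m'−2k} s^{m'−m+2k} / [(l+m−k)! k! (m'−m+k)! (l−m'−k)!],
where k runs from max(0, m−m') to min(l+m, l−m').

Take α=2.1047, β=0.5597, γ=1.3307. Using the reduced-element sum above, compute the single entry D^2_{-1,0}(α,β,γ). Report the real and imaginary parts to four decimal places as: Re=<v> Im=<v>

Re=-0.2804 Im=0.4743

D^2_{-1,0}(2.1047,0.5597,1.3307) = e^{-i·-1·2.1047}·d^2_{-1,0}(0.5597)·e^{-i·0·1.3307}. Compute d first:
c=cos(0.5597/2)=0.961097, s=sin(0.5597/2)=0.276211; N=√[1·6·2·2]=4.898979
k∈{1,2} keeps every argument non-negative
  k=1: (−1)^0·4.8990/(2)·0.9611^3·0.2762^1 = +0.600646
  k=2: (−1)^1·4.8990/(2)·0.9611^1·0.2762^3 = -0.049610
d^2_{-1,0}(0.5597) = +0.600646 -0.049610 = +0.551037
Attach z-rotation phases: D = e^{-i(-1)(2.1047)}·(+0.551037)·e^{-i(0)(1.3307)} = -0.280421+0.474347i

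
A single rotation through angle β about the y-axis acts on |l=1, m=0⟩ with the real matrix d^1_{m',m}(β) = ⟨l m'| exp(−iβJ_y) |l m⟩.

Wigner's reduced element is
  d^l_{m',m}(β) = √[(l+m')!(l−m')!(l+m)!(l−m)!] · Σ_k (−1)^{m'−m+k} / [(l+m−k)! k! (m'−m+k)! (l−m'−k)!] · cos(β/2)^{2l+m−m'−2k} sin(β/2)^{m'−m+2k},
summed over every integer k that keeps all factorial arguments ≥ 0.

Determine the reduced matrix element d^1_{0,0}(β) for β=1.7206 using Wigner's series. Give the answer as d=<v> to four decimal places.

d=-0.1492

d^1_{0,0}(β=1.7206) via Wigner's sum:
With c≡cos(β/2)=0.652210 and s≡sin(β/2)=0.758038, N=[1·1·1·1]^{1/2}=1.000000
Admissible k: 0..1 (factorial args all ≥0)
  k=0: (−1)^0·1.0000/(1)·0.6522^2·0.7580^0 = +0.425378
  k=1: (−1)^1·1.0000/(1)·0.6522^0·0.7580^2 = -0.574622
d^1_{0,0}(1.7206) = +0.425378 -0.574622 = -0.149244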